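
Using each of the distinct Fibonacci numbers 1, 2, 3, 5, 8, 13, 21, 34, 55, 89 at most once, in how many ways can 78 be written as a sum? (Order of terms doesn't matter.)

5

Each representation comes from the Zeckendorf form by replacing some F_k with F_{k−1} + F_{k−2} where possible.
78 = 55+21+2 = 55+13+8+2 = 55+13+5+3+2 = 34+21+13+8+2 = … (1 more), for 5 in all.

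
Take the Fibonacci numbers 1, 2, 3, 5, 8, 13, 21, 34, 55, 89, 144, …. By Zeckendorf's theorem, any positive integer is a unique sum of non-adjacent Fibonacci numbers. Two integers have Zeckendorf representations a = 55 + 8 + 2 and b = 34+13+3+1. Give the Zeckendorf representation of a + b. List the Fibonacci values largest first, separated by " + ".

The two numbers are 65 and 51, so their sum is 116.
subtract 89 from 116: 27 remains
subtract 21 from 27: 6 remains
subtract 5 from 6: 1 remains
subtract 1 from 1: 0 remains

89 + 21 + 5 + 1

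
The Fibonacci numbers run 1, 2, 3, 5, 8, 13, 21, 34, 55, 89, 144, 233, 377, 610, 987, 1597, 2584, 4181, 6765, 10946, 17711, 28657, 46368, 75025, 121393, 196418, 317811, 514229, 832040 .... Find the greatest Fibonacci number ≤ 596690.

514229

514229 ≤ 596690 < 832040, so the largest Fibonacci number not exceeding 596690 is 514229.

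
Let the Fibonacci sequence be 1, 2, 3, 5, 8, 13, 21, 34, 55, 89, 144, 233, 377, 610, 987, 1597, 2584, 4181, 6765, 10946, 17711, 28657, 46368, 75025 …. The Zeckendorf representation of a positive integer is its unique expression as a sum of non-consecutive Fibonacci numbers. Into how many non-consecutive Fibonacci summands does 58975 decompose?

take 46368 (≤ 58975); 58975 − 46368 = 12607
take 10946 (≤ 12607); 12607 − 10946 = 1661
take 1597 (≤ 1661); 1661 − 1597 = 64
take 55 (≤ 64); 64 − 55 = 9
take 8 (≤ 9); 9 − 8 = 1
take 1 (≤ 1); 1 − 1 = 0
58975 = 46368 + 10946 + 1597 + 55 + 8 + 1, which has 6 terms.

6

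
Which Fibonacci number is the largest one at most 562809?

514229 ≤ 562809 < 832040, so the largest Fibonacci number not exceeding 562809 is 514229.

514229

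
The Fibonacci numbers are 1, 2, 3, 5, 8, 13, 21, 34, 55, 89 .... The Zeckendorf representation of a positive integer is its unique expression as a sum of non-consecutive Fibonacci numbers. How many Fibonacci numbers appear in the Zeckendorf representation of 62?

Greedy algorithm:
take 55 (≤ 62); 62 − 55 = 7
take 5 (≤ 7); 7 − 5 = 2
take 2 (≤ 2); 2 − 2 = 0
62 = 55 + 5 + 2, which has 3 terms.

3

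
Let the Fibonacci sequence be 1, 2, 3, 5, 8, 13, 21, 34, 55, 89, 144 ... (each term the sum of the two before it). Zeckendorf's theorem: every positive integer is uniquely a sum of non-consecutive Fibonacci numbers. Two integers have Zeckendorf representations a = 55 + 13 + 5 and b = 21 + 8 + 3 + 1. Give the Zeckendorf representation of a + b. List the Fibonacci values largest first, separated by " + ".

The two numbers are 73 and 33, so their sum is 106.
106 − 89 = 17
17 − 13 = 4
4 − 3 = 1
1 − 1 = 0

89 + 13 + 3 + 1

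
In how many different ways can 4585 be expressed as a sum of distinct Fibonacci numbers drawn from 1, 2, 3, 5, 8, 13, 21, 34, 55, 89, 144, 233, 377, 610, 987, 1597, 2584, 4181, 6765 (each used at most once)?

42

Each representation comes from the Zeckendorf form by replacing some F_k with F_{k−1} + F_{k−2} where possible.
4585 = 4181+377+21+5+1 = 4181+377+21+3+2+1 = 4181+377+13+8+5+1 = … (39 more), for 42 in all.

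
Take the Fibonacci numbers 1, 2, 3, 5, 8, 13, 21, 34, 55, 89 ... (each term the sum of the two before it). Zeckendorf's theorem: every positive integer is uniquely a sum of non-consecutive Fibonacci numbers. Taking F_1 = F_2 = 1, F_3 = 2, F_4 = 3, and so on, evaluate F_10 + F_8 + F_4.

F_10 + F_8 + F_4 = 55 + 21 + 3 = 79.

79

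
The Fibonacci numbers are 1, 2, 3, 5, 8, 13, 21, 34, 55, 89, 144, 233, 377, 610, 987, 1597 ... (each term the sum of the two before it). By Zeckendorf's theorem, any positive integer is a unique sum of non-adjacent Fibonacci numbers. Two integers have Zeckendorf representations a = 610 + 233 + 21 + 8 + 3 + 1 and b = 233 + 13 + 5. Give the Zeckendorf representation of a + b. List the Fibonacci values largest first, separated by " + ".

The two numbers are 876 and 251, so their sum is 1127.
Repeatedly subtract the largest Fibonacci number that fits:
take 987 (≤ 1127); 1127 − 987 = 140
take 89 (≤ 140); 140 − 89 = 51
take 34 (≤ 51); 51 − 34 = 17
take 13 (≤ 17); 17 − 13 = 4
take 3 (≤ 4); 4 − 3 = 1
take 1 (≤ 1); 1 − 1 = 0

987 + 89 + 34 + 13 + 3 + 1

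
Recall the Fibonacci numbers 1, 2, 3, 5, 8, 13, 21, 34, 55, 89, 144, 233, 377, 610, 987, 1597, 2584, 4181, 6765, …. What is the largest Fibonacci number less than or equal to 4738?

4181 ≤ 4738 < 6765, so the largest Fibonacci number not exceeding 4738 is 4181.

4181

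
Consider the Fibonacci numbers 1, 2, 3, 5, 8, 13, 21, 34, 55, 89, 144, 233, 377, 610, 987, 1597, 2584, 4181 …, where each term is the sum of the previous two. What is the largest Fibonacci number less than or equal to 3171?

2584 ≤ 3171 < 4181, so the largest Fibonacci number not exceeding 3171 is 2584.

2584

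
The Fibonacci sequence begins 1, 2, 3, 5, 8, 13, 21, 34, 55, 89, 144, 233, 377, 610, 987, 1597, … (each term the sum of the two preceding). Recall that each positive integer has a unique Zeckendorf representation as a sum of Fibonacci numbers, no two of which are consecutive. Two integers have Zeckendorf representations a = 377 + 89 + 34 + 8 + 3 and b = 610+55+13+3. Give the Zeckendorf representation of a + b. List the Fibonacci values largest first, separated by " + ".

The two numbers are 511 and 681, so their sum is 1192.
Repeatedly subtract the largest Fibonacci number that fits:
largest Fibonacci ≤ 1192 is 987; 1192 − 987 = 205
largest Fibonacci ≤ 205 is 144; 205 − 144 = 61
largest Fibonacci ≤ 61 is 55; 61 − 55 = 6
largest Fibonacci ≤ 6 is 5; 6 − 5 = 1
largest Fibonacci ≤ 1 is 1; 1 − 1 = 0

987 + 144 + 55 + 5 + 1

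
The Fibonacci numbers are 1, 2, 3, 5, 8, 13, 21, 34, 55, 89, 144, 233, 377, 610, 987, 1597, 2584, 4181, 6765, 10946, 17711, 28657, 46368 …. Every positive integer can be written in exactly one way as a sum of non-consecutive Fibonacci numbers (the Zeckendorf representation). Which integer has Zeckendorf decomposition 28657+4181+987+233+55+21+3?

34137

28657+4181+987+233+55+21+3 = 34137.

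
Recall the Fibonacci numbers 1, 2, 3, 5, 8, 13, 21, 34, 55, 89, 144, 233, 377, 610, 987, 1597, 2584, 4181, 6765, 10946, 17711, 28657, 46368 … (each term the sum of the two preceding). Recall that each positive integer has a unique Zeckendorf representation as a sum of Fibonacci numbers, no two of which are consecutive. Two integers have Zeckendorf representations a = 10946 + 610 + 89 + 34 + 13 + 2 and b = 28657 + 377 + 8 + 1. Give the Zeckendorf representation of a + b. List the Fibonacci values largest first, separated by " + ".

The two numbers are 11694 and 29043, so their sum is 40737.
Greedily peel off the largest Fibonacci term at each step:
40737 − 28657 = 12080
12080 − 10946 = 1134
1134 − 987 = 147
147 − 144 = 3
3 − 3 = 0

28657 + 10946 + 987 + 144 + 3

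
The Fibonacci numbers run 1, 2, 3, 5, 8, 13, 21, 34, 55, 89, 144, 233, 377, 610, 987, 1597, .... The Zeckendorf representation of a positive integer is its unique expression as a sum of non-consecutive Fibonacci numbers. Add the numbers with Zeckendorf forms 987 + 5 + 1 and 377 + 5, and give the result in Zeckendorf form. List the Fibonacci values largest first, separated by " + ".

987 + 377 + 8 + 3

The two numbers are 993 and 382, so their sum is 1375.
Greedy algorithm:
take 987 (≤ 1375); 1375 − 987 = 388
take 377 (≤ 388); 388 − 377 = 11
take 8 (≤ 11); 11 − 8 = 3
take 3 (≤ 3); 3 − 3 = 0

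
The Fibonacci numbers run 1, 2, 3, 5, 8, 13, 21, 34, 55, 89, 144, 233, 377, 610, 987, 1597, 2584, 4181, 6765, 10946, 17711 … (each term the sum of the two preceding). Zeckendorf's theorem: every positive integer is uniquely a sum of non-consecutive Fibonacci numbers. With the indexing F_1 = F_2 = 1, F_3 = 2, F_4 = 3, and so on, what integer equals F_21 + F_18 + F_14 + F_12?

14051

F_21 + F_18 + F_14 + F_12 = 10946 + 2584 + 377 + 144 = 14051.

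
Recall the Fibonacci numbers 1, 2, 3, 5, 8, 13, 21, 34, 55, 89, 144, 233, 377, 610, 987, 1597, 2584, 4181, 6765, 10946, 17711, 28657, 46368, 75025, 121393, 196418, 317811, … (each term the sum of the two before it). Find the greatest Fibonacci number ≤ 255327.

196418 ≤ 255327 < 317811, so the largest Fibonacci number not exceeding 255327 is 196418.

196418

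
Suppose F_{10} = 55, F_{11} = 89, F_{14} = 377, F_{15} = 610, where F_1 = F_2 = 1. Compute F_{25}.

75025

By the addition formula F_{m+n} = F_m F_{n+1} + F_{m−1} F_n with m=15, n=10: F_{25} = 610·89 + 377·55 = 54290 + 20735 = 75025.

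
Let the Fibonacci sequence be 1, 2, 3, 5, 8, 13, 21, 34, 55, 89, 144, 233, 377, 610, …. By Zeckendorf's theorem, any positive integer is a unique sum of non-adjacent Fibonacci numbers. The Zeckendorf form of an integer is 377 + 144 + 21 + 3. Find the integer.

377 + 144 + 21 + 3 = 545.

545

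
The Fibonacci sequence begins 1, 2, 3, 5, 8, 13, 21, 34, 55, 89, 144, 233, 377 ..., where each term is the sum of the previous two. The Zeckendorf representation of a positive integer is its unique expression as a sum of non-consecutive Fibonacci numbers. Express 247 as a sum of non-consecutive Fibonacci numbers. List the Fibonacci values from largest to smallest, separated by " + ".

233 + 13 + 1

Greedy algorithm:
233 ≤ 247 < 377, so take 233; remainder 14
13 ≤ 14 < 21, so take 13; remainder 1
1 ≤ 1 < 2, so take 1; remainder 0
So 247 = 233 + 13 + 1, with no two terms consecutive in the sequence.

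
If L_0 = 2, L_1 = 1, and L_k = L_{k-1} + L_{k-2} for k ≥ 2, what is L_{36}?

Iterating the recurrence up to L_{31} = 3010349 and L_{30} = 1860498:
L_{32} = L_{31} + L_{30} = 3010349 + 1860498 = 4870847
L_{33} = L_{32} + L_{31} = 4870847 + 3010349 = 7881196
L_{34} = L_{33} + L_{32} = 7881196 + 4870847 = 12752043
L_{35} = L_{34} + L_{33} = 12752043 + 7881196 = 20633239
L_{36} = L_{35} + L_{34} = 20633239 + 12752043 = 33385282

33385282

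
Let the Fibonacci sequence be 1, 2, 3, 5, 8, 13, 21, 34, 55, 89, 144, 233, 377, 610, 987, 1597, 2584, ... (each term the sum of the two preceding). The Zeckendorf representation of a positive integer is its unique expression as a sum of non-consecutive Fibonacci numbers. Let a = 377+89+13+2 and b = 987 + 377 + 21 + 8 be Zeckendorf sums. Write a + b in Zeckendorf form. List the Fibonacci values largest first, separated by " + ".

1597 + 233 + 34 + 8 + 2

The two numbers are 481 and 1393, so their sum is 1874.
Greedily peel off the largest Fibonacci term at each step:
1874: greatest Fibonacci not exceeding it is 1597, leaving 277
277: greatest Fibonacci not exceeding it is 233, leaving 44
44: greatest Fibonacci not exceeding it is 34, leaving 10
10: greatest Fibonacci not exceeding it is 8, leaving 2
2: greatest Fibonacci not exceeding it is 2, leaving 0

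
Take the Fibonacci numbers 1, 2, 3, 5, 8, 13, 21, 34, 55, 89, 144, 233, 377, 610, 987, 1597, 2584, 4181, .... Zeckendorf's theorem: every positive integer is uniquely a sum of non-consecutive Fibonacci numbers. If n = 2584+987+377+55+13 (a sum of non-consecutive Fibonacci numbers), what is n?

2584+987+377+55+13 = 4016.

4016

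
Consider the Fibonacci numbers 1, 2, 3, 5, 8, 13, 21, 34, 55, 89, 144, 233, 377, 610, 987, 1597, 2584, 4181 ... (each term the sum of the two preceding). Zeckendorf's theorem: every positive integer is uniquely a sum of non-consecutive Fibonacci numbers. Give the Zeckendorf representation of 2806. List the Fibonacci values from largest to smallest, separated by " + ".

2584 + 144 + 55 + 21 + 2

take 2584 (≤ 2806); 2806 − 2584 = 222
take 144 (≤ 222); 222 − 144 = 78
take 55 (≤ 78); 78 − 55 = 23
take 21 (≤ 23); 23 − 21 = 2
take 2 (≤ 2); 2 − 2 = 0
So 2806 = 2584 + 144 + 55 + 21 + 2, with no two terms consecutive in the sequence.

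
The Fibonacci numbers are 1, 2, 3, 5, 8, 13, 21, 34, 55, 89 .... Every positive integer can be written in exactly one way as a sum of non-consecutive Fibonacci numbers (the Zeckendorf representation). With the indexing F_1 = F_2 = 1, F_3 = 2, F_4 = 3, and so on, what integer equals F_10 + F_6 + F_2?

F_10 + F_6 + F_2 = 55 + 8 + 1 = 64.

64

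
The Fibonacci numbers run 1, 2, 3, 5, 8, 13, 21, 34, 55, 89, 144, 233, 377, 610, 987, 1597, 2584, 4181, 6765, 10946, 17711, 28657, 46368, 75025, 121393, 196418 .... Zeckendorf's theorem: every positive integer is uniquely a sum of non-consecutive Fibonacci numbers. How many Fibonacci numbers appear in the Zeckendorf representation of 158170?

10

158170: greatest Fibonacci not exceeding it is 121393, leaving 36777
36777: greatest Fibonacci not exceeding it is 28657, leaving 8120
8120: greatest Fibonacci not exceeding it is 6765, leaving 1355
1355: greatest Fibonacci not exceeding it is 987, leaving 368
368: greatest Fibonacci not exceeding it is 233, leaving 135
135: greatest Fibonacci not exceeding it is 89, leaving 46
46: greatest Fibonacci not exceeding it is 34, leaving 12
12: greatest Fibonacci not exceeding it is 8, leaving 4
4: greatest Fibonacci not exceeding it is 3, leaving 1
1: greatest Fibonacci not exceeding it is 1, leaving 0
158170 = 121393 + 28657 + 6765 + 987 + 233 + 89 + 34 + 8 + 3 + 1, which has 10 terms.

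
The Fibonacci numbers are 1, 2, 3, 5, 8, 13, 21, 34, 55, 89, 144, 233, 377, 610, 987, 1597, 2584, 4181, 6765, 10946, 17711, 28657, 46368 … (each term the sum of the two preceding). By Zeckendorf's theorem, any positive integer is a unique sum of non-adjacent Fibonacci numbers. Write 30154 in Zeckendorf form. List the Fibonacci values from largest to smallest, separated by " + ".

Greedy algorithm:
30154 − 28657 = 1497
1497 − 987 = 510
510 − 377 = 133
133 − 89 = 44
44 − 34 = 10
10 − 8 = 2
2 − 2 = 0
So 30154 = 28657 + 987 + 377 + 89 + 34 + 8 + 2, with no two terms consecutive in the sequence.

28657 + 987 + 377 + 89 + 34 + 8 + 2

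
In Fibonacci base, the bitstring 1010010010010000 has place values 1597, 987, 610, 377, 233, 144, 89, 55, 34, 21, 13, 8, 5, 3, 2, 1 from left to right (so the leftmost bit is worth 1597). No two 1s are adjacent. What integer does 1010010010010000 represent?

2393

Summing the place values of the 1 bits: 1597 + 610 + 144 + 34 + 8 = 2393.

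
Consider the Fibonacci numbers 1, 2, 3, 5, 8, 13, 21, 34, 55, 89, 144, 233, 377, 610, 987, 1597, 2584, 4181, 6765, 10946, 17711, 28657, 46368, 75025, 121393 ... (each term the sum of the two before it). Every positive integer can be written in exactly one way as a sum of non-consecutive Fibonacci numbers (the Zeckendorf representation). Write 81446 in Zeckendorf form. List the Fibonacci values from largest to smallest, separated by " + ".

75025 + 4181 + 1597 + 610 + 21 + 8 + 3 + 1

Greedily peel off the largest Fibonacci term at each step:
largest Fibonacci ≤ 81446 is 75025; 81446 − 75025 = 6421
largest Fibonacci ≤ 6421 is 4181; 6421 − 4181 = 2240
largest Fibonacci ≤ 2240 is 1597; 2240 − 1597 = 643
largest Fibonacci ≤ 643 is 610; 643 − 610 = 33
largest Fibonacci ≤ 33 is 21; 33 − 21 = 12
largest Fibonacci ≤ 12 is 8; 12 − 8 = 4
largest Fibonacci ≤ 4 is 3; 4 − 3 = 1
largest Fibonacci ≤ 1 is 1; 1 − 1 = 0
So 81446 = 75025 + 4181 + 1597 + 610 + 21 + 8 + 3 + 1, with no two terms consecutive in the sequence.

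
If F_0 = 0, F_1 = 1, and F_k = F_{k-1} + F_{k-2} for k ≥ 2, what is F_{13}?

Iterating the recurrence up to F_{5} = 5 and F_{4} = 3:
F_{6} = F_{5} + F_{4} = 5 + 3 = 8
F_{7} = F_{6} + F_{5} = 8 + 5 = 13
F_{8} = F_{7} + F_{6} = 13 + 8 = 21
F_{9} = F_{8} + F_{7} = 21 + 13 = 34
F_{10} = F_{9} + F_{8} = 34 + 21 = 55
F_{11} = F_{10} + F_{9} = 55 + 34 = 89
F_{12} = F_{11} + F_{10} = 89 + 55 = 144
F_{13} = F_{12} + F_{11} = 144 + 89 = 233

233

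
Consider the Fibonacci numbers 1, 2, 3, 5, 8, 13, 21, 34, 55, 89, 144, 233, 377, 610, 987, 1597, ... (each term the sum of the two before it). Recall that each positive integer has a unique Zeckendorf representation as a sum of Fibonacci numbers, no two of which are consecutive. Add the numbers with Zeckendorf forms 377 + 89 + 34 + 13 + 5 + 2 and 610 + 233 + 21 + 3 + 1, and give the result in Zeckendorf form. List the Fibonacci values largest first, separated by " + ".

The two numbers are 520 and 868, so their sum is 1388.
1388 − 987 = 401
401 − 377 = 24
24 − 21 = 3
3 − 3 = 0

987 + 377 + 21 + 3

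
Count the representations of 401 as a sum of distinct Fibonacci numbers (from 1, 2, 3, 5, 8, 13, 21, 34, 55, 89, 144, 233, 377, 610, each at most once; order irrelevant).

401 = 377+21+3 = 377+21+2+1 = 377+13+8+3 = … (15 more), for 18 in all.

18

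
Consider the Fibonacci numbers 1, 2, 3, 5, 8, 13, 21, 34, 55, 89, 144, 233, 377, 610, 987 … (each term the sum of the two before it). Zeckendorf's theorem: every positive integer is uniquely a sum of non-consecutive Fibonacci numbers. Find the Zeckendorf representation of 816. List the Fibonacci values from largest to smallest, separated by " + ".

610 + 144 + 55 + 5 + 2

816 − 610 = 206
206 − 144 = 62
62 − 55 = 7
7 − 5 = 2
2 − 2 = 0
So 816 = 610 + 144 + 55 + 5 + 2, with no two terms consecutive in the sequence.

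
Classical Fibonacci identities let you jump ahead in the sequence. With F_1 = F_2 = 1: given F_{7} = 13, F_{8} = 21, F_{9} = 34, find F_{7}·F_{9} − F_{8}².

13·34 − 21² = 442 − 441 = 1. (Cassini's identity: F_{k−1}F_{k+1} − F_k² = (−1)^k.)

1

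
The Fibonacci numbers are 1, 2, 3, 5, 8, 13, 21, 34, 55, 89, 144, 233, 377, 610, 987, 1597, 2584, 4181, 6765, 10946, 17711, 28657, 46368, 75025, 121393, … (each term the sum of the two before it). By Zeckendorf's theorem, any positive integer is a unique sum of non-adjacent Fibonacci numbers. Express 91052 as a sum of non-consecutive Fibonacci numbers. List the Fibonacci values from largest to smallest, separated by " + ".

75025 + 10946 + 4181 + 610 + 233 + 55 + 2

Greedy algorithm:
91052: greatest Fibonacci not exceeding it is 75025, leaving 16027
16027: greatest Fibonacci not exceeding it is 10946, leaving 5081
5081: greatest Fibonacci not exceeding it is 4181, leaving 900
900: greatest Fibonacci not exceeding it is 610, leaving 290
290: greatest Fibonacci not exceeding it is 233, leaving 57
57: greatest Fibonacci not exceeding it is 55, leaving 2
2: greatest Fibonacci not exceeding it is 2, leaving 0
So 91052 = 75025 + 10946 + 4181 + 610 + 233 + 55 + 2, with no two terms consecutive in the sequence.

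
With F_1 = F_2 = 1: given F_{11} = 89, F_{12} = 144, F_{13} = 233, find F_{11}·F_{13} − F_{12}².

89·233 − 144² = 20737 − 20736 = 1. (Cassini's identity: F_{k−1}F_{k+1} − F_k² = (−1)^k.)

1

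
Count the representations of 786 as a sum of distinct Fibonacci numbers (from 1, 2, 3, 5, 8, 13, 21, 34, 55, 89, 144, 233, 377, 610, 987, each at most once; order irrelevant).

18

Starting from the Zeckendorf form and repeatedly splitting a term F_k into F_{k−1} + F_{k−2} (when neither is already used) reaches every representation.
786 = 610+144+21+8+3 = 610+144+21+8+2+1 = 610+89+55+21+8+3 = 377+233+144+21+8+3 = … (14 more), for 18 in all.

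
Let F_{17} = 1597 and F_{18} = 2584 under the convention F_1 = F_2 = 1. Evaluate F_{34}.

5702887

By the doubling identity F_{2k} = F_k(2F_{k+1} − F_k): F_{34} = 1597·(2·2584 − 1597) = 1597·3571 = 5702887.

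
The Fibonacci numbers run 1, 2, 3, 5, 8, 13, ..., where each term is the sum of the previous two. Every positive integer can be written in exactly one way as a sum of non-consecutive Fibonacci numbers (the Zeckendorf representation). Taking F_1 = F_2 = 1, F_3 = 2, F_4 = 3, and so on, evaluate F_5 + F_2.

6

F_5 + F_2 = 5 + 1 = 6.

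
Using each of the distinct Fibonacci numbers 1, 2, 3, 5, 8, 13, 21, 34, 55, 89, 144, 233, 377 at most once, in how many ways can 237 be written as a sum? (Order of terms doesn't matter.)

Each representation comes from the Zeckendorf form by replacing some F_k with F_{k−1} + F_{k−2} where possible.
237 = 233+3+1 = 144+89+3+1 = 144+55+34+3+1 = 144+55+21+13+3+1 = 144+55+21+8+5+3+1 — 5 representations.

5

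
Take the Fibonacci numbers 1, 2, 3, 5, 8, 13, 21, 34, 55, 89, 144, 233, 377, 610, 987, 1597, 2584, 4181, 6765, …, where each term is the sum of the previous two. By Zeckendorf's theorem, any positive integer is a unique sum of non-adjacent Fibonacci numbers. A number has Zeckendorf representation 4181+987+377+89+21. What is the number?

5655

4181+987+377+89+21 = 5655.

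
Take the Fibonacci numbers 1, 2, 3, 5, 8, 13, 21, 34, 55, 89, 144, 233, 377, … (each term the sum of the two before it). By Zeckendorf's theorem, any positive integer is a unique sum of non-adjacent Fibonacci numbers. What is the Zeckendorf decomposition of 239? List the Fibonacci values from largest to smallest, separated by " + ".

Greedily peel off the largest Fibonacci term at each step:
largest Fibonacci ≤ 239 is 233; 239 − 233 = 6
largest Fibonacci ≤ 6 is 5; 6 − 5 = 1
largest Fibonacci ≤ 1 is 1; 1 − 1 = 0
So 239 = 233 + 5 + 1, with no two terms consecutive in the sequence.

233 + 5 + 1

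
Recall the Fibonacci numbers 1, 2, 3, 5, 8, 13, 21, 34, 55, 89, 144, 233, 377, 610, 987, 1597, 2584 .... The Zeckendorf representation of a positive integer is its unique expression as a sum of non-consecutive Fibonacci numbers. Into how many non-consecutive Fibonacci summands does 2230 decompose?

Greedy algorithm:
2230: greatest Fibonacci not exceeding it is 1597, leaving 633
633: greatest Fibonacci not exceeding it is 610, leaving 23
23: greatest Fibonacci not exceeding it is 21, leaving 2
2: greatest Fibonacci not exceeding it is 2, leaving 0
2230 = 1597 + 610 + 21 + 2, which has 4 terms.

4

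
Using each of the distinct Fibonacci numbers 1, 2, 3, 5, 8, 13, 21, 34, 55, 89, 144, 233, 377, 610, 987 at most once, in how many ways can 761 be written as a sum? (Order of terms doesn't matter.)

Starting from the Zeckendorf form and repeatedly splitting a term F_k into F_{k−1} + F_{k−2} (when neither is already used) reaches every representation.
761 = 610+144+5+2 = 610+89+55+5+2 = 377+233+144+5+2 = 610+89+34+21+5+2 = … (4 more), for 8 in all.

8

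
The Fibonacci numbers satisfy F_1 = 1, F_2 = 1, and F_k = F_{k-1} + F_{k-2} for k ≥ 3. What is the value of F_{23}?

Iterating the recurrence up to F_{15} = 610 and F_{14} = 377:
F_{16} = F_{15} + F_{14} = 610 + 377 = 987
F_{17} = F_{16} + F_{15} = 987 + 610 = 1597
F_{18} = F_{17} + F_{16} = 1597 + 987 = 2584
F_{19} = F_{18} + F_{17} = 2584 + 1597 = 4181
F_{20} = F_{19} + F_{18} = 4181 + 2584 = 6765
F_{21} = F_{20} + F_{19} = 6765 + 4181 = 10946
F_{22} = F_{21} + F_{20} = 10946 + 6765 = 17711
F_{23} = F_{22} + F_{21} = 17711 + 10946 = 28657

28657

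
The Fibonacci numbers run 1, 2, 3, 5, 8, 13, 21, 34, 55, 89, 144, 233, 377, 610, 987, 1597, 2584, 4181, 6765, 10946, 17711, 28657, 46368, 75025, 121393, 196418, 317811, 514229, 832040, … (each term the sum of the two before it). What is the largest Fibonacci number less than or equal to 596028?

514229

514229 ≤ 596028 < 832040, so the largest Fibonacci number not exceeding 596028 is 514229.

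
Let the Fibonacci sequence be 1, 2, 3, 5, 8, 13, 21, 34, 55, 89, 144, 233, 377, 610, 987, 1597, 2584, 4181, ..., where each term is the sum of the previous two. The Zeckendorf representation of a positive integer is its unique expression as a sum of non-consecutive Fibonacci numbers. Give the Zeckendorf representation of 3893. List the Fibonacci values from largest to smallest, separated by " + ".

2584 + 987 + 233 + 89

Repeatedly subtract the largest Fibonacci number that fits:
2584 ≤ 3893 < 4181, so take 2584; remainder 1309
987 ≤ 1309 < 1597, so take 987; remainder 322
233 ≤ 322 < 377, so take 233; remainder 89
89 ≤ 89 < 144, so take 89; remainder 0
So 3893 = 2584 + 987 + 233 + 89, with no two terms consecutive in the sequence.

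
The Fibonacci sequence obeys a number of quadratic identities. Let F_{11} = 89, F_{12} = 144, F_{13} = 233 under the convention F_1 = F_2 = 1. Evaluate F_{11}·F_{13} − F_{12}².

89·233 − 144² = 20737 − 20736 = 1. (Cassini's identity: F_{k−1}F_{k+1} − F_k² = (−1)^k.)

1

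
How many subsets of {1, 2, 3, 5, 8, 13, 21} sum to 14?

3

Starting from the Zeckendorf form and repeatedly splitting a term F_k into F_{k−1} + F_{k−2} (when neither is already used) reaches every representation.
14 = 13+1 = 8+5+1 = 8+3+2+1 — 3 representations.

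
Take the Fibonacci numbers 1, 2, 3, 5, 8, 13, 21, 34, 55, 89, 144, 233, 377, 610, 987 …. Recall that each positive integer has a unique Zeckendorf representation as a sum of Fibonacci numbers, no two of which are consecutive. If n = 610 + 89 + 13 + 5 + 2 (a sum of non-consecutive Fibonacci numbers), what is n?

719

610 + 89 + 13 + 5 + 2 = 719.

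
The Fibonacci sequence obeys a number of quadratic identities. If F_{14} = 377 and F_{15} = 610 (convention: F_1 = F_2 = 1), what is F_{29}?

514229

By F_{2k+1} = F_k² + F_{k+1}²: F_{29} = 377² + 610² = 142129 + 372100 = 514229.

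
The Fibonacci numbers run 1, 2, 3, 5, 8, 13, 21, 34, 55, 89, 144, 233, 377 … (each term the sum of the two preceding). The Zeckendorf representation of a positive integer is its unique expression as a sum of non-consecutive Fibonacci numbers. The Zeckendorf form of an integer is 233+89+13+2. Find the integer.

337

233+89+13+2 = 337.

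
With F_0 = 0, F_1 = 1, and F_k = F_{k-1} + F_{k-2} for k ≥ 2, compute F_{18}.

2584

Iterating the recurrence up to F_{11} = 89 and F_{10} = 55:
F_{12} = F_{11} + F_{10} = 89 + 55 = 144
F_{13} = F_{12} + F_{11} = 144 + 89 = 233
F_{14} = F_{13} + F_{12} = 233 + 144 = 377
F_{15} = F_{14} + F_{13} = 377 + 233 = 610
F_{16} = F_{15} + F_{14} = 610 + 377 = 987
F_{17} = F_{16} + F_{15} = 987 + 610 = 1597
F_{18} = F_{17} + F_{16} = 1597 + 987 = 2584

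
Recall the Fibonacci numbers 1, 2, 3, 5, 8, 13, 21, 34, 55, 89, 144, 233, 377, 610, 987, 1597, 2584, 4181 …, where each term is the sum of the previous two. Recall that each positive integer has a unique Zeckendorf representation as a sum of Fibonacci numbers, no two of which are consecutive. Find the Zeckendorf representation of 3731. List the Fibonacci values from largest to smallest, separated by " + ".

2584 + 987 + 144 + 13 + 3

Repeatedly subtract the largest Fibonacci number that fits:
3731 − 2584 = 1147
1147 − 987 = 160
160 − 144 = 16
16 − 13 = 3
3 − 3 = 0
So 3731 = 2584 + 987 + 144 + 13 + 3, with no two terms consecutive in the sequence.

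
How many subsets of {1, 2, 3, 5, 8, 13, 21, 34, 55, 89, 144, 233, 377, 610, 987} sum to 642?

642 = 610+21+8+3 = 610+21+8+2+1 = 377+233+21+8+3 = … (13 more), for 16 in all.

16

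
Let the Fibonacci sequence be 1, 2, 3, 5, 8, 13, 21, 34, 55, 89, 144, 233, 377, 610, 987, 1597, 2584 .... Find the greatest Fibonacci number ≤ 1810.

1597

1597 ≤ 1810 < 2584, so the largest Fibonacci number not exceeding 1810 is 1597.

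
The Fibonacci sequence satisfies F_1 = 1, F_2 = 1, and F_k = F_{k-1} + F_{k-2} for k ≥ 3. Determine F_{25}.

Iterating the recurrence up to F_{17} = 1597 and F_{16} = 987:
F_{18} = F_{17} + F_{16} = 1597 + 987 = 2584
F_{19} = F_{18} + F_{17} = 2584 + 1597 = 4181
F_{20} = F_{19} + F_{18} = 4181 + 2584 = 6765
F_{21} = F_{20} + F_{19} = 6765 + 4181 = 10946
F_{22} = F_{21} + F_{20} = 10946 + 6765 = 17711
F_{23} = F_{22} + F_{21} = 17711 + 10946 = 28657
F_{24} = F_{23} + F_{22} = 28657 + 17711 = 46368
F_{25} = F_{24} + F_{23} = 46368 + 28657 = 75025

75025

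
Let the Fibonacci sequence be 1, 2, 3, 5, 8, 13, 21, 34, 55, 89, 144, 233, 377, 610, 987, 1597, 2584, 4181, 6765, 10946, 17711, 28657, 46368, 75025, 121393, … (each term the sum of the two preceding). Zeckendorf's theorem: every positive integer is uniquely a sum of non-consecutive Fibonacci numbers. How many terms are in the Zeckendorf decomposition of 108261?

5

Repeatedly subtract the largest Fibonacci number that fits:
take 75025 (≤ 108261); 108261 − 75025 = 33236
take 28657 (≤ 33236); 33236 − 28657 = 4579
take 4181 (≤ 4579); 4579 − 4181 = 398
take 377 (≤ 398); 398 − 377 = 21
take 21 (≤ 21); 21 − 21 = 0
108261 = 75025 + 28657 + 4181 + 377 + 21, which has 5 terms.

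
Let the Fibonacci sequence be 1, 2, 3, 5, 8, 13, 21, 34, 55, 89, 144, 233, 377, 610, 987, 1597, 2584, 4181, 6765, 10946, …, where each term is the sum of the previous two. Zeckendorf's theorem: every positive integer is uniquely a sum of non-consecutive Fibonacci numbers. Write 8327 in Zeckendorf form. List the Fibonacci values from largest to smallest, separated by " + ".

6765 + 987 + 377 + 144 + 34 + 13 + 5 + 2

Greedy algorithm:
8327 − 6765 = 1562
1562 − 987 = 575
575 − 377 = 198
198 − 144 = 54
54 − 34 = 20
20 − 13 = 7
7 − 5 = 2
2 − 2 = 0
So 8327 = 6765 + 987 + 377 + 144 + 34 + 13 + 5 + 2, with no two terms consecutive in the sequence.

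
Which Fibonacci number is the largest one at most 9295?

6765

6765 ≤ 9295 < 10946, so the largest Fibonacci number not exceeding 9295 is 6765.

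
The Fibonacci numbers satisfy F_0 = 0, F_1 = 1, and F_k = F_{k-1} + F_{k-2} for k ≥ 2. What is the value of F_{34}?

5702887

Iterating the recurrence up to F_{28} = 317811 and F_{27} = 196418:
F_{29} = F_{28} + F_{27} = 317811 + 196418 = 514229
F_{30} = F_{29} + F_{28} = 514229 + 317811 = 832040
F_{31} = F_{30} + F_{29} = 832040 + 514229 = 1346269
F_{32} = F_{31} + F_{30} = 1346269 + 832040 = 2178309
F_{33} = F_{32} + F_{31} = 2178309 + 1346269 = 3524578
F_{34} = F_{33} + F_{32} = 3524578 + 2178309 = 5702887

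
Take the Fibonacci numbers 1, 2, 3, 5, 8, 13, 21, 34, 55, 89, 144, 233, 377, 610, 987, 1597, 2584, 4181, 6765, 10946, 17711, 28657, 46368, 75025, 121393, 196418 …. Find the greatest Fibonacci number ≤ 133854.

121393

121393 ≤ 133854 < 196418, so the largest Fibonacci number not exceeding 133854 is 121393.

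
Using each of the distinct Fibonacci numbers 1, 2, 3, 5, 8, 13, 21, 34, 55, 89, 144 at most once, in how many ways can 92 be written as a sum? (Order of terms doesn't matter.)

8

Each representation comes from the Zeckendorf form by replacing some F_k with F_{k−1} + F_{k−2} where possible.
92 = 89+3 = 89+2+1 = 55+34+3 = … (5 more), for 8 in all.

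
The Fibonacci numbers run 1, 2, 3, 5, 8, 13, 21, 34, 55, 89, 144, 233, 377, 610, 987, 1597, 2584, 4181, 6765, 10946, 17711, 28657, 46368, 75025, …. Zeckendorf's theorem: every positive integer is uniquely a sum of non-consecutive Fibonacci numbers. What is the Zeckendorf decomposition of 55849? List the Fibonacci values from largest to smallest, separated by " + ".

largest Fibonacci ≤ 55849 is 46368; 55849 − 46368 = 9481
largest Fibonacci ≤ 9481 is 6765; 9481 − 6765 = 2716
largest Fibonacci ≤ 2716 is 2584; 2716 − 2584 = 132
largest Fibonacci ≤ 132 is 89; 132 − 89 = 43
largest Fibonacci ≤ 43 is 34; 43 − 34 = 9
largest Fibonacci ≤ 9 is 8; 9 − 8 = 1
largest Fibonacci ≤ 1 is 1; 1 − 1 = 0
So 55849 = 46368 + 6765 + 2584 + 89 + 34 + 8 + 1, with no two terms consecutive in the sequence.

46368 + 6765 + 2584 + 89 + 34 + 8 + 1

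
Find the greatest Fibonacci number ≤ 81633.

75025 ≤ 81633 < 121393, so the largest Fibonacci number not exceeding 81633 is 75025.

75025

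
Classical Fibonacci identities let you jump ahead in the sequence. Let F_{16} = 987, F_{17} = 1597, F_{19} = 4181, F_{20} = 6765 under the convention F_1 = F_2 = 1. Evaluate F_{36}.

14930352

By the addition formula F_{m+n} = F_m F_{n+1} + F_{m−1} F_n with m=20, n=16: F_{36} = 6765·1597 + 4181·987 = 10803705 + 4126647 = 14930352.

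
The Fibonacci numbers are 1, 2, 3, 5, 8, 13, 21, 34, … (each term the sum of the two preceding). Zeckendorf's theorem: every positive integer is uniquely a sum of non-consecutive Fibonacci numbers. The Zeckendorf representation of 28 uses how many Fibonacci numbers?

take 21 (≤ 28); 28 − 21 = 7
take 5 (≤ 7); 7 − 5 = 2
take 2 (≤ 2); 2 − 2 = 0
28 = 21 + 5 + 2, which has 3 terms.

3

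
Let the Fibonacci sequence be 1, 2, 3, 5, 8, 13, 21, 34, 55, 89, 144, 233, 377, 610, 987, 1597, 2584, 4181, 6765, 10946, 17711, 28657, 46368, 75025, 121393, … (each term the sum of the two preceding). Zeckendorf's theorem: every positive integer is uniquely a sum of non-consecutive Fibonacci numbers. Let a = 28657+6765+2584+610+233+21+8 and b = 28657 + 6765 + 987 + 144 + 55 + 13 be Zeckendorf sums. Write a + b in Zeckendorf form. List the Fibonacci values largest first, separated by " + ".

75025 + 377 + 89 + 8

The two numbers are 38878 and 36621, so their sum is 75499.
75499 − 75025 = 474
474 − 377 = 97
97 − 89 = 8
8 − 8 = 0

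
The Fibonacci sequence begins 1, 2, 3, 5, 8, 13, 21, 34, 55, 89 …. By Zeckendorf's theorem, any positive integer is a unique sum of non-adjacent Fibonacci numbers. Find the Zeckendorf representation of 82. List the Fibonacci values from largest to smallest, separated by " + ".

subtract 55 from 82: 27 remains
subtract 21 from 27: 6 remains
subtract 5 from 6: 1 remains
subtract 1 from 1: 0 remains
So 82 = 55 + 21 + 5 + 1, with no two terms consecutive in the sequence.

55 + 21 + 5 + 1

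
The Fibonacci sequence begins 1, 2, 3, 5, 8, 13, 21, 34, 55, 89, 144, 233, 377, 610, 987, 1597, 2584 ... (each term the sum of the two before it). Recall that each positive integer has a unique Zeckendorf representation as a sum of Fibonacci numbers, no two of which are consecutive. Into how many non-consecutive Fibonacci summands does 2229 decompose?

4

Greedy algorithm:
subtract 1597 from 2229: 632 remains
subtract 610 from 632: 22 remains
subtract 21 from 22: 1 remains
subtract 1 from 1: 0 remains
2229 = 1597 + 610 + 21 + 1, which has 4 terms.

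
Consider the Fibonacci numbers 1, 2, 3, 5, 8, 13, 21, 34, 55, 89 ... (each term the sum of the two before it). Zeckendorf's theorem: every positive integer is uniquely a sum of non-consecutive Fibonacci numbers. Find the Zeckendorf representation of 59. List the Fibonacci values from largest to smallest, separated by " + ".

55 + 3 + 1

55 ≤ 59 < 89, so take 55; remainder 4
3 ≤ 4 < 5, so take 3; remainder 1
1 ≤ 1 < 2, so take 1; remainder 0
So 59 = 55 + 3 + 1, with no two terms consecutive in the sequence.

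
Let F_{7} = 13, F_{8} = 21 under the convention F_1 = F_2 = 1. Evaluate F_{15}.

By the addition formula F_{m+n} = F_m F_{n+1} + F_{m−1} F_n with m=8, n=7: F_{15} = 21·21 + 13·13 = 441 + 169 = 610.

610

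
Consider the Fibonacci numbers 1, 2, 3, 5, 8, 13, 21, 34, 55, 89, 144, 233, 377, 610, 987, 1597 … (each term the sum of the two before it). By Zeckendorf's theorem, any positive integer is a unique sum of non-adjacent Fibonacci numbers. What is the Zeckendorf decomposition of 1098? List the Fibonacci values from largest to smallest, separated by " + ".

Greedy algorithm:
largest Fibonacci ≤ 1098 is 987; 1098 − 987 = 111
largest Fibonacci ≤ 111 is 89; 111 − 89 = 22
largest Fibonacci ≤ 22 is 21; 22 − 21 = 1
largest Fibonacci ≤ 1 is 1; 1 − 1 = 0
So 1098 = 987 + 89 + 21 + 1, with no two terms consecutive in the sequence.

987 + 89 + 21 + 1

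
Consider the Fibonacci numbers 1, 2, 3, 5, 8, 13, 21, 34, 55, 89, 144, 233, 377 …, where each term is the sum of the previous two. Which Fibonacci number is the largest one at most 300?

233 ≤ 300 < 377, so the largest Fibonacci number not exceeding 300 is 233.

233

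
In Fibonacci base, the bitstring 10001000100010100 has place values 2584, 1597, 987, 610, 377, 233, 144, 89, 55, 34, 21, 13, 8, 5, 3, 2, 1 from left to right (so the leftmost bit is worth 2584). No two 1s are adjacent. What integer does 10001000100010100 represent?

Summing the place values of the 1 bits: 2584 + 377 + 55 + 8 + 3 = 3027.

3027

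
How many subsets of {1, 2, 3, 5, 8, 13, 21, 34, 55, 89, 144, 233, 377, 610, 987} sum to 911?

Each representation comes from the Zeckendorf form by replacing some F_k with F_{k−1} + F_{k−2} where possible.
911 = 610+233+55+13 = 610+233+55+8+5 = 610+233+34+21+13 = … (15 more), for 18 in all.

18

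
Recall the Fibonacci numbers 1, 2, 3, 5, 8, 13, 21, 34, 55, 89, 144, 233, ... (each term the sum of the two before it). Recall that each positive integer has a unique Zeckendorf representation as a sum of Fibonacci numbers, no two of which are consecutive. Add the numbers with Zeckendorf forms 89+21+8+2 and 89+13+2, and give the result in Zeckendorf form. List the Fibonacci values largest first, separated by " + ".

144 + 55 + 21 + 3 + 1

The two numbers are 120 and 104, so their sum is 224.
Greedily peel off the largest Fibonacci term at each step:
224 − 144 = 80
80 − 55 = 25
25 − 21 = 4
4 − 3 = 1
1 − 1 = 0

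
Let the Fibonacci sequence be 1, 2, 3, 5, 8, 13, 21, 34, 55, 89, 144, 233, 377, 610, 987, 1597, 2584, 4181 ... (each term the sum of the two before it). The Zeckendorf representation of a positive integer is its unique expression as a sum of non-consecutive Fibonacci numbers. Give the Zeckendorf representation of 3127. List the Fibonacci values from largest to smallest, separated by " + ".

2584 + 377 + 144 + 21 + 1

3127 − 2584 = 543
543 − 377 = 166
166 − 144 = 22
22 − 21 = 1
1 − 1 = 0
So 3127 = 2584 + 377 + 144 + 21 + 1, with no two terms consecutive in the sequence.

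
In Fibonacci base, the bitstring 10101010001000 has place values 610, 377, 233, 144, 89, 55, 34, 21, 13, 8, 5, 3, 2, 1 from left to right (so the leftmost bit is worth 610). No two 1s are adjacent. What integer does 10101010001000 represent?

971

Summing the place values of the 1 bits: 610 + 233 + 89 + 34 + 5 = 971.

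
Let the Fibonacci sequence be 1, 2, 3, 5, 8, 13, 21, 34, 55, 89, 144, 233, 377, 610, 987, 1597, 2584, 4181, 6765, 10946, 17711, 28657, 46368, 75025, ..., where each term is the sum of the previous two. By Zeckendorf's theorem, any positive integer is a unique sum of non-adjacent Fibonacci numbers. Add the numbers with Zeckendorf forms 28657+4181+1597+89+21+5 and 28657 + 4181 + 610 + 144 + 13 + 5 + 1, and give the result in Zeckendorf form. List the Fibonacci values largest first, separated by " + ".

46368 + 17711 + 2584 + 987 + 377 + 89 + 34 + 8 + 3

The two numbers are 34550 and 33611, so their sum is 68161.
46368 ≤ 68161 < 75025, so take 46368; remainder 21793
17711 ≤ 21793 < 28657, so take 17711; remainder 4082
2584 ≤ 4082 < 4181, so take 2584; remainder 1498
987 ≤ 1498 < 1597, so take 987; remainder 511
377 ≤ 511 < 610, so take 377; remainder 134
89 ≤ 134 < 144, so take 89; remainder 45
34 ≤ 45 < 55, so take 34; remainder 11
8 ≤ 11 < 13, so take 8; remainder 3
3 ≤ 3 < 5, so take 3; remainder 0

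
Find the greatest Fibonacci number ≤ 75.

55 ≤ 75 < 89, so the largest Fibonacci number not exceeding 75 is 55.

55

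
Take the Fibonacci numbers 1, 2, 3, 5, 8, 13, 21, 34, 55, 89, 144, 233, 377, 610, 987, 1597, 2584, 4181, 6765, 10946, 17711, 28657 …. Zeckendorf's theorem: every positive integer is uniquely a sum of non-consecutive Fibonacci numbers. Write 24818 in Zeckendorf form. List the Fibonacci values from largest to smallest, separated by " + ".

take 17711 (≤ 24818); 24818 − 17711 = 7107
take 6765 (≤ 7107); 7107 − 6765 = 342
take 233 (≤ 342); 342 − 233 = 109
take 89 (≤ 109); 109 − 89 = 20
take 13 (≤ 20); 20 − 13 = 7
take 5 (≤ 7); 7 − 5 = 2
take 2 (≤ 2); 2 − 2 = 0
So 24818 = 17711 + 6765 + 233 + 89 + 13 + 5 + 2, with no two terms consecutive in the sequence.

17711 + 6765 + 233 + 89 + 13 + 5 + 2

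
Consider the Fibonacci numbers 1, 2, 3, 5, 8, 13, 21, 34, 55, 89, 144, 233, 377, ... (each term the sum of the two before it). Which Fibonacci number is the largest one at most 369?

233

233 ≤ 369 < 377, so the largest Fibonacci number not exceeding 369 is 233.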